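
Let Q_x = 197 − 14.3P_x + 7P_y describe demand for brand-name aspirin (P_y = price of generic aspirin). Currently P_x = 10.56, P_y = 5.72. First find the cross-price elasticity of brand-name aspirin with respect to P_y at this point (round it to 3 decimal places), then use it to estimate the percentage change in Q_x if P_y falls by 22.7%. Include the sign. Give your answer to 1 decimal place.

-10.6%

At P_x = 10.56, P_y = 5.72: Q_x = 86.032.
∂Q_x/∂P_y = 7.
ε = (∂Q_x/∂P_y)(P_y/Q_x) = 7.0000 × 5.72/86.032 ≈ 0.465.
%ΔQ_x ≈ ε × %ΔP_y = 0.465 × (-22.7%) = -10.6%.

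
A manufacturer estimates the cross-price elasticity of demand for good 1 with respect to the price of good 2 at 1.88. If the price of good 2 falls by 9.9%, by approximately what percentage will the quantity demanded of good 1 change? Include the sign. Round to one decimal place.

%ΔQ ≈ ε × %ΔP of good 2 = 1.88 × (-9.9%) = -18.6%.
Demand for good 1 falls by about 18.6%.

-18.6%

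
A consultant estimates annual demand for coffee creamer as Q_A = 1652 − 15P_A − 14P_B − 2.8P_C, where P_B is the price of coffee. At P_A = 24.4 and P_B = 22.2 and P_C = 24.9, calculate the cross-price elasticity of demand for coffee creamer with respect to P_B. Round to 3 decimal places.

-0.343

At P_A = 24.4 and P_B = 22.2 and P_C = 24.9: Q_A = 905.48.
∂Q_A/∂P_B = -14.
ε = (∂Q_A/∂P_B)(P_B/Q_A) = -14 × (22.2/905.48) ≈ -0.343.
Since ε < 0, coffee creamer and coffee are complements.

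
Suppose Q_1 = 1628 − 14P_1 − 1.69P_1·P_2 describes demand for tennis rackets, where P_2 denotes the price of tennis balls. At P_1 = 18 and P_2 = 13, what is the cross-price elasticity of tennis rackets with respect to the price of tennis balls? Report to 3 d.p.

At P_1 = 18 and P_2 = 13: Q_1 = 980.54.
∂Q_1/∂P_2 = -1.69P_1 = -1.69(18) = -30.4200.
ε = (∂Q_1/∂P_2)(P_2/Q_1) = -30.4200 × (13/980.54) ≈ -0.403.
ε < 0: complements.

-0.403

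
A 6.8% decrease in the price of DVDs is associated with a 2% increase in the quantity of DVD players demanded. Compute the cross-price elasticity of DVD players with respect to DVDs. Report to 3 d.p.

-0.294

ε = (%ΔQ of DVD players) / (%ΔP of DVDs) = (2%) / (-6.8%) ≈ -0.294.
Negative cross-price elasticity: complements.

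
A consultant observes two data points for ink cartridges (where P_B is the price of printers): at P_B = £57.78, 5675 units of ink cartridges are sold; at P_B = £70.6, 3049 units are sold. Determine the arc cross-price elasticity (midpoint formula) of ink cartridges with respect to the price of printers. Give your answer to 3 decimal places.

-3.014

ΔQ_A = 3049 − 5675 = -2626; ΔP_B = 70.6 − 57.78 = 12.82.
Midpoints: Q̄_A = 4362.0, P̄_B = 64.19.
ε = (ΔQ_A/Q̄_A)/(ΔP_B/P̄_B) = (-2626/4362.0)/(12.82/64.19) ≈ -3.014.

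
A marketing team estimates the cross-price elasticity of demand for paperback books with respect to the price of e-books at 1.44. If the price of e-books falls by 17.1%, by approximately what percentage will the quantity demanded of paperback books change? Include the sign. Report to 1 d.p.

%ΔQ ≈ ε × %ΔP of e-books = 1.44 × (-17.1%) = -24.6%.

-24.6%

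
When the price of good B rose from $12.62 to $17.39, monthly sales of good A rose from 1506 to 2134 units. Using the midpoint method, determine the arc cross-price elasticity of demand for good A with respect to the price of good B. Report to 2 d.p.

ΔQ_A = 2134 − 1506 = 628; ΔP_B = 17.39 − 12.62 = 4.77.
Midpoints: Q̄_A = 1820.0, P̄_B = 15.00.
ε = (ΔQ_A/Q̄_A)/(ΔP_B/P̄_B) = (628/1820.0)/(4.77/15.00) ≈ 1.09.
ε > 0: good A and good B are substitutes.

1.09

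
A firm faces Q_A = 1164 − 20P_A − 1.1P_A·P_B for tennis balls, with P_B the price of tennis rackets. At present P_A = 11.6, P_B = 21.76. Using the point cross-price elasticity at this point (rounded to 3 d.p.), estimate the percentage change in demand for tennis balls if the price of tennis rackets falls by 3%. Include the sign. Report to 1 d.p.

1.3%

At P_A = 11.6, P_B = 21.76: Q_A = 654.342.
∂Q_A/∂P_B = -1.1P_A = -12.7600.
ε = (∂Q_A/∂P_B)(P_B/Q_A) = -12.7600 × 21.76/654.342 ≈ -0.424.
%ΔQ_A ≈ ε × %ΔP_B = -0.424 × (-3%) = 1.3%.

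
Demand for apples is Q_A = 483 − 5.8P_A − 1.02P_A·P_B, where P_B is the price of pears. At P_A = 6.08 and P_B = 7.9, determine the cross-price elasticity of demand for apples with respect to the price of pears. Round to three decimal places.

-0.123

At P_A = 6.08 and P_B = 7.9: Q_A = 398.743.
∂Q_A/∂P_B = -1.02P_A = -1.02(6.08) = -6.2016.
ε = (∂Q_A/∂P_B)(P_B/Q_A) = -6.2016 × (7.9/398.743) ≈ -0.123.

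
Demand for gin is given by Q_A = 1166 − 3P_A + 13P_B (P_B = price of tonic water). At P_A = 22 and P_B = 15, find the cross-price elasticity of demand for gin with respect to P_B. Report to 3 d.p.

0.151

At P_A = 22 and P_B = 15: Q_A = 1295.
∂Q_A/∂P_B = 13.
ε = (∂Q_A/∂P_B)(P_B/Q_A) = 13 × (15/1295) ≈ 0.151.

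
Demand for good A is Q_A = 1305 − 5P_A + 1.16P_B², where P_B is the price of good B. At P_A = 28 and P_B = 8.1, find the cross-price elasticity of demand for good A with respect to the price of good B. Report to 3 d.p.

At P_A = 28 and P_B = 8.1: Q_A = 1241.108.
∂Q_A/∂P_B = 2.32P_B = 2.32(8.1) = 18.7920.
ε = (∂Q_A/∂P_B)(P_B/Q_A) = 18.7920 × (8.1/1241.108) ≈ 0.123.
ε > 0: substitutes.

0.123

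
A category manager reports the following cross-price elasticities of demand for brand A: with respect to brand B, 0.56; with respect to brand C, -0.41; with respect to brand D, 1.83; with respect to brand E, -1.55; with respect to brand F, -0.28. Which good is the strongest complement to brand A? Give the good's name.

Complements have ε < 0. The most negative value is -1.55 (brand E).

brand E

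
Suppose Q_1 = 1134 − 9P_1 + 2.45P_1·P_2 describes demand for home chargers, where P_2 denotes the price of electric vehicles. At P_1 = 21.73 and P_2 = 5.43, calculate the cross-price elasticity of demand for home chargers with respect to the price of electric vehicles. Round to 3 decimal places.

0.236

At P_1 = 21.73 and P_2 = 5.43: Q_1 = 1227.515.
∂Q_1/∂P_2 = 2.45P_1 = 2.45(21.73) = 53.2385.
ε = (∂Q_1/∂P_2)(P_2/Q_1) = 53.2385 × (5.43/1227.515) ≈ 0.236.
ε > 0: substitutes.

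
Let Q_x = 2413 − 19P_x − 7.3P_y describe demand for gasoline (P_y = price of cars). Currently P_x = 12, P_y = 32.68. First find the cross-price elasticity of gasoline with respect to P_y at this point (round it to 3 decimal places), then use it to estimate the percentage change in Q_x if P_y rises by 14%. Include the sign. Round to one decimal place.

At P_x = 12, P_y = 32.68: Q_x = 1946.436.
∂Q_x/∂P_y = -7.3.
ε = (∂Q_x/∂P_y)(P_y/Q_x) = -7.3000 × 32.68/1946.436 ≈ -0.123.
%ΔQ_x ≈ ε × %ΔP_y = -0.123 × (14%) = -1.7%.

-1.7%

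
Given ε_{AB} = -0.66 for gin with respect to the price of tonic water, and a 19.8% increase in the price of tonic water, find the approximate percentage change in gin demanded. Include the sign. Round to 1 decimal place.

%ΔQ ≈ ε × %ΔP of tonic water = -0.66 × (19.8%) = -13.1%.

-13.1%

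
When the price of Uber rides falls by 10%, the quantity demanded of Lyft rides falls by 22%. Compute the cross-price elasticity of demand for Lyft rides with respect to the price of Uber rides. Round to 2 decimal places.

2.20

ε = (%ΔQ of Lyft rides) / (%ΔP of Uber rides) = (-22%) / (-10%) ≈ 2.20.
Positive cross-price elasticity: substitutes.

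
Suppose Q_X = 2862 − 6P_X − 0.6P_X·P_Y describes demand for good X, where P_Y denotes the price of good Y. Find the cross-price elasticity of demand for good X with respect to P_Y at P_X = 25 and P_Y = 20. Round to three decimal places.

At P_X = 25 and P_Y = 20: Q_X = 2412.
∂Q_X/∂P_Y = -0.6P_X = -0.6(25) = -15.0000.
ε = (∂Q_X/∂P_Y)(P_Y/Q_X) = -15.0000 × (20/2412) ≈ -0.124.
ε < 0: complements.

-0.124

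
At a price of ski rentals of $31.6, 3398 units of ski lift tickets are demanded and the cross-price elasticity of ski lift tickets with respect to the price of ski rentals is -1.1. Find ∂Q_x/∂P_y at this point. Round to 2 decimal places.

ε = (∂Q_x/∂P_y)·(P_y/Q_x) ⇒ ∂Q_x/∂P_y = ε·Q_x/P_y = -1.1 × 3398/31.6 ≈ -118.28.

-118.28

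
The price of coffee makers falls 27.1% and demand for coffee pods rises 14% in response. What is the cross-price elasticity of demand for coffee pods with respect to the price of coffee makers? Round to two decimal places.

ε = (%ΔQ of coffee pods) / (%ΔP of coffee makers) = (14%) / (-27.1%) ≈ -0.52.
Negative cross-price elasticity: complements.

-0.52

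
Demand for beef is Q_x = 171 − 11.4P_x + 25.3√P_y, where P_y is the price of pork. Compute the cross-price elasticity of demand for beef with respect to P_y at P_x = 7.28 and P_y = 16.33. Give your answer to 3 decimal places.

At P_x = 7.28 and P_y = 16.33: Q_x = 190.246.
∂Q_x/∂P_y = 25.3/(2√P_y) = 25.3/(2√16.33) = 3.1304.
ε = (∂Q_x/∂P_y)(P_y/Q_x) = 3.1304 × (16.33/190.246) ≈ 0.269.
ε > 0: substitutes.

0.269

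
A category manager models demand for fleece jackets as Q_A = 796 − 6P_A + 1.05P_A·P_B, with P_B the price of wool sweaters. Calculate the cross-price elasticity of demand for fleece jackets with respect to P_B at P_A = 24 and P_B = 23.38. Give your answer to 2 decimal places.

At P_A = 24 and P_B = 23.38: Q_A = 1241.176.
∂Q_A/∂P_B = 1.05P_A = 1.05(24) = 25.2000.
ε = (∂Q_A/∂P_B)(P_B/Q_A) = 25.2000 × (23.38/1241.176) ≈ 0.47.
ε > 0: substitutes.

0.47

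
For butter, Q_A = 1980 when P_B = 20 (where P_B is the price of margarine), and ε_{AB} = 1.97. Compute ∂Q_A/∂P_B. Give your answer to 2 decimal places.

ε = (∂Q_A/∂P_B)·(P_B/Q_A) ⇒ ∂Q_A/∂P_B = ε·Q_A/P_B = 1.97 × 1980/20 ≈ 195.03.

195.03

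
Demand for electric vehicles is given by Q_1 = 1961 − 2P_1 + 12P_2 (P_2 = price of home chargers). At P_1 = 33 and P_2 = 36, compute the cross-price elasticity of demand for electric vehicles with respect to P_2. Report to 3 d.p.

At P_1 = 33 and P_2 = 36: Q_1 = 2327.
∂Q_1/∂P_2 = 12.
ε = (∂Q_1/∂P_2)(P_2/Q_1) = 12 × (36/2327) ≈ 0.186.

0.186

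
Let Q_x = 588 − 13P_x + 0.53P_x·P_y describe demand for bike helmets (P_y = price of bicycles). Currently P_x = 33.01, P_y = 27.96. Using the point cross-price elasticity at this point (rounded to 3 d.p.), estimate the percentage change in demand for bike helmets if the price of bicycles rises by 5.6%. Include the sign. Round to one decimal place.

4.2%

At P_x = 33.01, P_y = 27.96: Q_x = 648.039.
∂Q_x/∂P_y = 0.53P_x = 17.4953.
ε = (∂Q_x/∂P_y)(P_y/Q_x) = 17.4953 × 27.96/648.039 ≈ 0.755.
%ΔQ_x ≈ ε × %ΔP_y = 0.755 × (5.6%) = 4.2%.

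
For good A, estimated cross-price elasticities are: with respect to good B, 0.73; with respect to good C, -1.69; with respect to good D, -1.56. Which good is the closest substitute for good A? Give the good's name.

good B

Substitutes have ε > 0. Among the positive values, 0.73 (good B) is largest.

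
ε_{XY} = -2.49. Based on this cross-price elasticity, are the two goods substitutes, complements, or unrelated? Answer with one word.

complements

ε = -2.49 < 0, so a higher price of good Y lowers demand for good X: complements.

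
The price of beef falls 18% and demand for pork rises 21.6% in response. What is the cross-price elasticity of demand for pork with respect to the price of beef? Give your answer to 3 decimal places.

ε = (%ΔQ of pork) / (%ΔP of beef) = (21.6%) / (-18%) ≈ -1.200.
Negative cross-price elasticity: complements.

-1.200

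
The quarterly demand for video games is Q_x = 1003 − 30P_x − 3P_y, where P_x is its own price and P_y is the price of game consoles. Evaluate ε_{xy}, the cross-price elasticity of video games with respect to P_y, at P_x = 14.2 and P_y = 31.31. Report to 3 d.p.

-0.194

At P_x = 14.2 and P_y = 31.31: Q_x = 483.07.
∂Q_x/∂P_y = -3.
ε = (∂Q_x/∂P_y)(P_y/Q_x) = -3 × (31.31/483.07) ≈ -0.194.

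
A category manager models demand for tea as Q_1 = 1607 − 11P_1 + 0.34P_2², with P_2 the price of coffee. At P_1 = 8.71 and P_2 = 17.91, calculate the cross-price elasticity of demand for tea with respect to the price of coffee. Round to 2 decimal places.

At P_1 = 8.71 and P_2 = 17.91: Q_1 = 1620.251.
∂Q_1/∂P_2 = 0.68P_2 = 0.68(17.91) = 12.1788.
ε = (∂Q_1/∂P_2)(P_2/Q_1) = 12.1788 × (17.91/1620.251) ≈ 0.13.
ε > 0: substitutes.

0.13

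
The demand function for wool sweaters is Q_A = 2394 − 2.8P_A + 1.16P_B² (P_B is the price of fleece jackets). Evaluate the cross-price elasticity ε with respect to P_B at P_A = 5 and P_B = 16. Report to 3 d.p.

0.222

At P_A = 5 and P_B = 16: Q_A = 2676.96.
∂Q_A/∂P_B = 2.32P_B = 2.32(16) = 37.1200.
ε = (∂Q_A/∂P_B)(P_B/Q_A) = 37.1200 × (16/2676.96) ≈ 0.222.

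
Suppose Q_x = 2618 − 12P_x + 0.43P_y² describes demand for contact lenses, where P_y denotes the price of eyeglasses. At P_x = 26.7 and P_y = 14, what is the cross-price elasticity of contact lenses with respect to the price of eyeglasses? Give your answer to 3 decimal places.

0.071

At P_x = 26.7 and P_y = 14: Q_x = 2381.88.
∂Q_x/∂P_y = 0.86P_y = 0.86(14) = 12.0400.
ε = (∂Q_x/∂P_y)(P_y/Q_x) = 12.0400 × (14/2381.88) ≈ 0.071.
ε > 0: substitutes.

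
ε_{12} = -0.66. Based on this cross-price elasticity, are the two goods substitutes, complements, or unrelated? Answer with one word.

complements

ε = -0.66 < 0, so a higher price of good 2 lowers demand for good 1: complements.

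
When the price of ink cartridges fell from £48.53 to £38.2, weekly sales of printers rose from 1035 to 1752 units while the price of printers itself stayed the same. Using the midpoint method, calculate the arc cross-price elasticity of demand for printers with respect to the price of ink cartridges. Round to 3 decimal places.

-2.160

ΔQ_A = 1752 − 1035 = 717; ΔP_B = 38.2 − 48.53 = -10.33.
Midpoints: Q̄_A = 1393.5, P̄_B = 43.37.
ε = (ΔQ_A/Q̄_A)/(ΔP_B/P̄_B) = (717/1393.5)/(-10.33/43.37) ≈ -2.160.
ε < 0: printers and ink cartridges are complements.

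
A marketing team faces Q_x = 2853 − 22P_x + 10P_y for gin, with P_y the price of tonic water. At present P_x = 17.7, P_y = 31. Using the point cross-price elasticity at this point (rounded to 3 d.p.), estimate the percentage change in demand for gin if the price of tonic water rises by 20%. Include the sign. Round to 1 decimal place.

At P_x = 17.7, P_y = 31: Q_x = 2773.6.
∂Q_x/∂P_y = 10.
ε = (∂Q_x/∂P_y)(P_y/Q_x) = 10.0000 × 31/2773.6 ≈ 0.112.
%ΔQ_x ≈ ε × %ΔP_y = 0.112 × (20%) = 2.2%.

2.2%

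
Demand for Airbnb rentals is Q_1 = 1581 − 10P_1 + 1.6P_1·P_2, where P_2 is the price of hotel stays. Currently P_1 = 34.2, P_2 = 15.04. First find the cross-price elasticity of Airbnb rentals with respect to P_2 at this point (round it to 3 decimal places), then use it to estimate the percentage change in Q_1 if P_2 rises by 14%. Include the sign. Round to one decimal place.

At P_1 = 34.2, P_2 = 15.04: Q_1 = 2061.989.
∂Q_1/∂P_2 = 1.6P_1 = 54.7200.
ε = (∂Q_1/∂P_2)(P_2/Q_1) = 54.7200 × 15.04/2061.989 ≈ 0.399.
%ΔQ_1 ≈ ε × %ΔP_2 = 0.399 × (14%) = 5.6%.

5.6%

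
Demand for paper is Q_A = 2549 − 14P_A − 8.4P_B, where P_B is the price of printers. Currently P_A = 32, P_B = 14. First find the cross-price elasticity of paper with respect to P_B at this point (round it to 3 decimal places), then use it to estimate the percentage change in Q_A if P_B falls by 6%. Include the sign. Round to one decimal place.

At P_A = 32, P_B = 14: Q_A = 1983.4.
∂Q_A/∂P_B = -8.4.
ε = (∂Q_A/∂P_B)(P_B/Q_A) = -8.4000 × 14/1983.4 ≈ -0.059.
%ΔQ_A ≈ ε × %ΔP_B = -0.059 × (-6%) = 0.4%.

0.4%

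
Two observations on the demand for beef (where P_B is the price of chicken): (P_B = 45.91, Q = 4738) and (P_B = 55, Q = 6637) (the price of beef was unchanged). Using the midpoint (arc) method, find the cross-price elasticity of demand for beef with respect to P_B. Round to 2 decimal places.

ΔQ_A = 6637 − 4738 = 1899; ΔP_B = 55 − 45.91 = 9.09.
Midpoints: Q̄_A = 5687.5, P̄_B = 50.45.
ε = (ΔQ_A/Q̄_A)/(ΔP_B/P̄_B) = (1899/5687.5)/(9.09/50.45) ≈ 1.85.
ε > 0: beef and chicken are substitutes.

1.85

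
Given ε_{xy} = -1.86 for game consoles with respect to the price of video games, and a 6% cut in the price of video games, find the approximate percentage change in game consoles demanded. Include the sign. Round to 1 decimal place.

%ΔQ ≈ ε × %ΔP of video games = -1.86 × (-6%) = 11.2%.

11.2%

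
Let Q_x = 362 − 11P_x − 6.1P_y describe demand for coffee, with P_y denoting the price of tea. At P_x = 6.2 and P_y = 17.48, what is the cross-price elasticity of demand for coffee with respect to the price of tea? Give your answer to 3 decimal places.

At P_x = 6.2 and P_y = 17.48: Q_x = 187.172.
∂Q_x/∂P_y = -6.1.
ε = (∂Q_x/∂P_y)(P_y/Q_x) = -6.1 × (17.48/187.172) ≈ -0.570.
Since ε < 0, coffee and tea are complements.

-0.570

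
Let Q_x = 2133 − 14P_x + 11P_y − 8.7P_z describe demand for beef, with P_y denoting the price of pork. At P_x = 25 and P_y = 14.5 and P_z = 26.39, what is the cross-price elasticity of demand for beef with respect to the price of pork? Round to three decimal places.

At P_x = 25 and P_y = 14.5 and P_z = 26.39: Q_x = 1712.907.
∂Q_x/∂P_y = 11.
ε = (∂Q_x/∂P_y)(P_y/Q_x) = 11 × (14.5/1712.907) ≈ 0.093.

0.093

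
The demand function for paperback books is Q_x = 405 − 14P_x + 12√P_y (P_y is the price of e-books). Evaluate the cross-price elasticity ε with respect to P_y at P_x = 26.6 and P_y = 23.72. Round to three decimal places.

At P_x = 26.6 and P_y = 23.72: Q_x = 91.044.
∂Q_x/∂P_y = 12/(2√P_y) = 12/(2√23.72) = 1.2320.
ε = (∂Q_x/∂P_y)(P_y/Q_x) = 1.2320 × (23.72/91.044) ≈ 0.321.
ε > 0: substitutes.

0.321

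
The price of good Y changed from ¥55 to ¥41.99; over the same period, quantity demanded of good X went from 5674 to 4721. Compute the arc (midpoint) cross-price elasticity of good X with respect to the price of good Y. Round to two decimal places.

0.68

ΔQ_X = 4721 − 5674 = -953; ΔP_Y = 41.99 − 55 = -13.01.
Midpoints: Q̄_X = 5197.5, P̄_Y = 48.50.
ε = (ΔQ_X/Q̄_X)/(ΔP_Y/P̄_Y) = (-953/5197.5)/(-13.01/48.50) ≈ 0.68.
ε > 0: good X and good Y are substitutes.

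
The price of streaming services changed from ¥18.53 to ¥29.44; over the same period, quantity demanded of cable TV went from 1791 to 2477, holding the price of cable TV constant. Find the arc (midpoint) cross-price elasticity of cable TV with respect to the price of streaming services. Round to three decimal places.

ΔQ_A = 2477 − 1791 = 686; ΔP_B = 29.44 − 18.53 = 10.91.
Midpoints: Q̄_A = 2134.0, P̄_B = 23.98.
ε = (ΔQ_A/Q̄_A)/(ΔP_B/P̄_B) = (686/2134.0)/(10.91/23.98) ≈ 0.707.
ε > 0: cable TV and streaming services are substitutes.

0.707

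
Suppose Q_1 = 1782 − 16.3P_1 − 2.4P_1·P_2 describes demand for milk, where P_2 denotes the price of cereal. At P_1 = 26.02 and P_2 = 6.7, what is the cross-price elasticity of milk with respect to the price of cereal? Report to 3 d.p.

At P_1 = 26.02 and P_2 = 6.7: Q_1 = 939.472.
∂Q_1/∂P_2 = -2.4P_1 = -2.4(26.02) = -62.4480.
ε = (∂Q_1/∂P_2)(P_2/Q_1) = -62.4480 × (6.7/939.472) ≈ -0.445.
ε < 0: complements.

-0.445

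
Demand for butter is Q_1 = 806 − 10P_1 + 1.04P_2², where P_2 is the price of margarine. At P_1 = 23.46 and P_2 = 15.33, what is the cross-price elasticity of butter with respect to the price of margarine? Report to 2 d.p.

0.60

At P_1 = 23.46 and P_2 = 15.33: Q_1 = 815.809.
∂Q_1/∂P_2 = 2.08P_2 = 2.08(15.33) = 31.8864.
ε = (∂Q_1/∂P_2)(P_2/Q_1) = 31.8864 × (15.33/815.809) ≈ 0.60.
ε > 0: substitutes.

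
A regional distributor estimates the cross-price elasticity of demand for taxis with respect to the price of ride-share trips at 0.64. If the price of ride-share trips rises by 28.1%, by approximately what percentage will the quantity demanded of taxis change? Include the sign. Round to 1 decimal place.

%ΔQ ≈ ε × %ΔP of ride-share trips = 0.64 × (28.1%) = 18.0%.
Demand for taxis rises by about 18.0%.

18.0%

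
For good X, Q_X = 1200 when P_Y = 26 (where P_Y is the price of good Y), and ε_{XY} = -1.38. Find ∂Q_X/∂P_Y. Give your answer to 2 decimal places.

ε = (∂Q_X/∂P_Y)·(P_Y/Q_X) ⇒ ∂Q_X/∂P_Y = ε·Q_X/P_Y = -1.38 × 1200/26 ≈ -63.69.

-63.69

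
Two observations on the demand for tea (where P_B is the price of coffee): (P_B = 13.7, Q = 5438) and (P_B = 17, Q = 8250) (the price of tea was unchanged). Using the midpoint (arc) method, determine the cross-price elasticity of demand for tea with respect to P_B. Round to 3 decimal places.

ΔQ_A = 8250 − 5438 = 2812; ΔP_B = 17 − 13.7 = 3.3.
Midpoints: Q̄_A = 6844.0, P̄_B = 15.35.
ε = (ΔQ_A/Q̄_A)/(ΔP_B/P̄_B) = (2812/6844.0)/(3.3/15.35) ≈ 1.911.

1.911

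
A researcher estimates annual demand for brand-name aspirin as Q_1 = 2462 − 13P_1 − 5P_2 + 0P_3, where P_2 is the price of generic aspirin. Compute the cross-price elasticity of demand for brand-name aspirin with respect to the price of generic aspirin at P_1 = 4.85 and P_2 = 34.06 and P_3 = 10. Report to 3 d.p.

-0.076

At P_1 = 4.85 and P_2 = 34.06 and P_3 = 10: Q_1 = 2228.65.
∂Q_1/∂P_2 = -5.
ε = (∂Q_1/∂P_2)(P_2/Q_1) = -5 × (34.06/2228.65) ≈ -0.076.
Since ε < 0, brand-name aspirin and generic aspirin are complements.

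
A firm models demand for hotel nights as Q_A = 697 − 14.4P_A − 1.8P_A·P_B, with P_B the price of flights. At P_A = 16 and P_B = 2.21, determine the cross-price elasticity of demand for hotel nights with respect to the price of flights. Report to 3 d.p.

At P_A = 16 and P_B = 2.21: Q_A = 402.952.
∂Q_A/∂P_B = -1.8P_A = -1.8(16) = -28.8000.
ε = (∂Q_A/∂P_B)(P_B/Q_A) = -28.8000 × (2.21/402.952) ≈ -0.158.

-0.158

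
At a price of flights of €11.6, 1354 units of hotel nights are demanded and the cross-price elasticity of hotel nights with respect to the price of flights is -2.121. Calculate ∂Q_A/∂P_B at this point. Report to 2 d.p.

-247.57

ε = (∂Q_A/∂P_B)·(P_B/Q_A) ⇒ ∂Q_A/∂P_B = ε·Q_A/P_B = -2.121 × 1354/11.6 ≈ -247.57.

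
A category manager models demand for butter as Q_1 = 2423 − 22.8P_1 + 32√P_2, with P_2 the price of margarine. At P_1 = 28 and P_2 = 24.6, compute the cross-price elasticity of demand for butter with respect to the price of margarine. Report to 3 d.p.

0.041

At P_1 = 28 and P_2 = 24.6: Q_1 = 1943.315.
∂Q_1/∂P_2 = 32/(2√P_2) = 32/(2√24.6) = 3.2259.
ε = (∂Q_1/∂P_2)(P_2/Q_1) = 3.2259 × (24.6/1943.315) ≈ 0.041.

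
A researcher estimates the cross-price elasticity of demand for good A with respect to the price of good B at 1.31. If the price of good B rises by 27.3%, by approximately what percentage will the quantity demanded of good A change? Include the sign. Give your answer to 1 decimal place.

35.8%

%ΔQ ≈ ε × %ΔP of good B = 1.31 × (27.3%) = 35.8%.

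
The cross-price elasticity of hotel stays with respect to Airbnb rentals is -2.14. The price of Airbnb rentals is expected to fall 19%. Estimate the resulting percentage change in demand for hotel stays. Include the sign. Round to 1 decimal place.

%ΔQ ≈ ε × %ΔP of Airbnb rentals = -2.14 × (-19%) = 40.7%.

40.7%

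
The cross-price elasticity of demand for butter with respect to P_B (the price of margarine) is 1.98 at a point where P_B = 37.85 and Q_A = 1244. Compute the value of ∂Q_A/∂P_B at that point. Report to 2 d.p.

ε = (∂Q_A/∂P_B)·(P_B/Q_A) ⇒ ∂Q_A/∂P_B = ε·Q_A/P_B = 1.98 × 1244/37.85 ≈ 65.08.

65.08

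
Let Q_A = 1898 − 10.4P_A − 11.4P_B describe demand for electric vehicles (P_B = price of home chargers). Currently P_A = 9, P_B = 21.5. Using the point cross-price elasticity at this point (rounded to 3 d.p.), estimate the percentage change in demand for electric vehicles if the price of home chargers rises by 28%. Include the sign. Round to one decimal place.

-4.4%

At P_A = 9, P_B = 21.5: Q_A = 1559.3.
∂Q_A/∂P_B = -11.4.
ε = (∂Q_A/∂P_B)(P_B/Q_A) = -11.4000 × 21.5/1559.3 ≈ -0.157.
%ΔQ_A ≈ ε × %ΔP_B = -0.157 × (28%) = -4.4%.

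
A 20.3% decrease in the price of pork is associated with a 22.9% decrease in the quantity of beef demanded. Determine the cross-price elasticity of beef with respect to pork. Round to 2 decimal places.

1.13

ε = (%ΔQ of beef) / (%ΔP of pork) = (-22.9%) / (-20.3%) ≈ 1.13.
Positive cross-price elasticity: substitutes.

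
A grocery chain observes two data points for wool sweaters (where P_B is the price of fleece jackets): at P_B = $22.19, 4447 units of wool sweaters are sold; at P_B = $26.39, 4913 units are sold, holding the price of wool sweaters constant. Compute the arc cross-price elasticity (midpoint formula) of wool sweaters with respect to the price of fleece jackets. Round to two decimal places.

0.58

ΔQ_A = 4913 − 4447 = 466; ΔP_B = 26.39 − 22.19 = 4.2.
Midpoints: Q̄_A = 4680.0, P̄_B = 24.29.
ε = (ΔQ_A/Q̄_A)/(ΔP_B/P̄_B) = (466/4680.0)/(4.2/24.29) ≈ 0.58.
ε > 0: wool sweaters and fleece jackets are substitutes.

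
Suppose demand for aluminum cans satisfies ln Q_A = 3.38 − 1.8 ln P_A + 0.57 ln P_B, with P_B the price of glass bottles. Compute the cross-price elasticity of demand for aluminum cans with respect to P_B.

0.57

In a log-linear (constant-elasticity) demand function, the coefficient on ln P_B is the cross-price elasticity.
ε = 0.57. Positive, so aluminum cans and glass bottles are substitutes.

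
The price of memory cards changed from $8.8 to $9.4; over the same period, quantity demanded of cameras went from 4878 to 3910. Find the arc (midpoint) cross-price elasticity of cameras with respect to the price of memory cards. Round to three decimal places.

-3.341

ΔQ_A = 3910 − 4878 = -968; ΔP_B = 9.4 − 8.8 = 0.6.
Midpoints: Q̄_A = 4394.0, P̄_B = 9.10.
ε = (ΔQ_A/Q̄_A)/(ΔP_B/P̄_B) = (-968/4394.0)/(0.6/9.10) ≈ -3.341.
ε < 0: cameras and memory cards are complements.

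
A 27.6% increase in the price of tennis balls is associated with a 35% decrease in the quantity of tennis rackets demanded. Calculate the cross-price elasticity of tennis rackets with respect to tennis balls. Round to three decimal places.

ε = (%ΔQ of tennis rackets) / (%ΔP of tennis balls) = (-35%) / (27.6%) ≈ -1.268.

-1.268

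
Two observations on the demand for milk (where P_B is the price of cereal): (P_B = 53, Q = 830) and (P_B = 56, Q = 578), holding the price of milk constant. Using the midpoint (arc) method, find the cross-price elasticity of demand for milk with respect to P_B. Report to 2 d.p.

ΔQ_A = 578 − 830 = -252; ΔP_B = 56 − 53 = 3.
Midpoints: Q̄_A = 704.0, P̄_B = 54.50.
ε = (ΔQ_A/Q̄_A)/(ΔP_B/P̄_B) = (-252/704.0)/(3/54.50) ≈ -6.50.
ε < 0: milk and cereal are complements.

-6.50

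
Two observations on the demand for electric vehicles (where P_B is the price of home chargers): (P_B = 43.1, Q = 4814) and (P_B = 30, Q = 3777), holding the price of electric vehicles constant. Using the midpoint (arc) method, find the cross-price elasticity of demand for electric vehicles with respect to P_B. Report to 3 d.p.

0.674

ΔQ_A = 3777 − 4814 = -1037; ΔP_B = 30 − 43.1 = -13.1.
Midpoints: Q̄_A = 4295.5, P̄_B = 36.55.
ε = (ΔQ_A/Q̄_A)/(ΔP_B/P̄_B) = (-1037/4295.5)/(-13.1/36.55) ≈ 0.674.
ε > 0: electric vehicles and home chargers are substitutes.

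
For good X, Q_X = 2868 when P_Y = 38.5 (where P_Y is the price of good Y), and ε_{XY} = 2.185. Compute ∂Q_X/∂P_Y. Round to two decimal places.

162.77

ε = (∂Q_X/∂P_Y)·(P_Y/Q_X) ⇒ ∂Q_X/∂P_Y = ε·Q_X/P_Y = 2.185 × 2868/38.5 ≈ 162.77.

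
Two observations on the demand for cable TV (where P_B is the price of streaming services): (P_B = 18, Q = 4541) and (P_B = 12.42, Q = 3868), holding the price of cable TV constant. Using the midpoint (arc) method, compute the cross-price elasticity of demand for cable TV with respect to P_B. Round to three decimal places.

0.436

ΔQ_A = 3868 − 4541 = -673; ΔP_B = 12.42 − 18 = -5.58.
Midpoints: Q̄_A = 4204.5, P̄_B = 15.21.
ε = (ΔQ_A/Q̄_A)/(ΔP_B/P̄_B) = (-673/4204.5)/(-5.58/15.21) ≈ 0.436.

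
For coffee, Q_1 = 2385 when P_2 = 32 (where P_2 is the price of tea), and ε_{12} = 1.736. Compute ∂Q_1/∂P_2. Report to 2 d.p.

129.39

ε = (∂Q_1/∂P_2)·(P_2/Q_1) ⇒ ∂Q_1/∂P_2 = ε·Q_1/P_2 = 1.736 × 2385/32 ≈ 129.39.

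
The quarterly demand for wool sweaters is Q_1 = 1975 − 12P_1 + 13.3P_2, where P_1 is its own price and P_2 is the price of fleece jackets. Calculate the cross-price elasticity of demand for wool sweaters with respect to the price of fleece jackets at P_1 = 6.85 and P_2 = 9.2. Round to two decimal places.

At P_1 = 6.85 and P_2 = 9.2: Q_1 = 2015.16.
∂Q_1/∂P_2 = 13.3.
ε = (∂Q_1/∂P_2)(P_2/Q_1) = 13.3 × (9.2/2015.16) ≈ 0.06.

0.06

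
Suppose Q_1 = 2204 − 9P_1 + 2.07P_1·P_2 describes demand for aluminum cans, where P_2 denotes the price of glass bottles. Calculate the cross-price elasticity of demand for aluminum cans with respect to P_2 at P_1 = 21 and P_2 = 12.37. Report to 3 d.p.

0.211

At P_1 = 21 and P_2 = 12.37: Q_1 = 2552.724.
∂Q_1/∂P_2 = 2.07P_1 = 2.07(21) = 43.4700.
ε = (∂Q_1/∂P_2)(P_2/Q_1) = 43.4700 × (12.37/2552.724) ≈ 0.211.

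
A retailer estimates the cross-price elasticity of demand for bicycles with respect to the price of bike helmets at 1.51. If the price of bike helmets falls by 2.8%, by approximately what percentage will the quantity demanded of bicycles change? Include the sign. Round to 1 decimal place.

%ΔQ ≈ ε × %ΔP of bike helmets = 1.51 × (-2.8%) = -4.2%.

-4.2%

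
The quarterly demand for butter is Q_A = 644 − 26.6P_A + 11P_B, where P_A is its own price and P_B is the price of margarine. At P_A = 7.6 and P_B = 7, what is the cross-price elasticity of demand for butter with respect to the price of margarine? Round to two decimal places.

At P_A = 7.6 and P_B = 7: Q_A = 518.84.
∂Q_A/∂P_B = 11.
ε = (∂Q_A/∂P_B)(P_B/Q_A) = 11 × (7/518.84) ≈ 0.15.
Since ε > 0, butter and margarine are substitutes.

0.15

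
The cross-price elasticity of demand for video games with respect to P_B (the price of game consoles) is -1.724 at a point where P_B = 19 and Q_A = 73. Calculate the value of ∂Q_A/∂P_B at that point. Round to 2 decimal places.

-6.62

ε = (∂Q_A/∂P_B)·(P_B/Q_A) ⇒ ∂Q_A/∂P_B = ε·Q_A/P_B = -1.724 × 73/19 ≈ -6.62.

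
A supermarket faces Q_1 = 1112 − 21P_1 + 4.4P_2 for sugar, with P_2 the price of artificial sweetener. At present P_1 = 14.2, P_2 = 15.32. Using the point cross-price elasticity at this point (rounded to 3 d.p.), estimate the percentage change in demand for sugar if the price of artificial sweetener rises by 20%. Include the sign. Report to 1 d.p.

1.5%

At P_1 = 14.2, P_2 = 15.32: Q_1 = 881.208.
∂Q_1/∂P_2 = 4.4.
ε = (∂Q_1/∂P_2)(P_2/Q_1) = 4.4000 × 15.32/881.208 ≈ 0.076.
%ΔQ_1 ≈ ε × %ΔP_2 = 0.076 × (20%) = 1.5%.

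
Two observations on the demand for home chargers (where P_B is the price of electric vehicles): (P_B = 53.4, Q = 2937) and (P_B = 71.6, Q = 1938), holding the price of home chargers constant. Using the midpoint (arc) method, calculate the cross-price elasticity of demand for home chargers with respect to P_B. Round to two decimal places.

-1.41

ΔQ_A = 1938 − 2937 = -999; ΔP_B = 71.6 − 53.4 = 18.2.
Midpoints: Q̄_A = 2437.5, P̄_B = 62.50.
ε = (ΔQ_A/Q̄_A)/(ΔP_B/P̄_B) = (-999/2437.5)/(18.2/62.50) ≈ -1.41.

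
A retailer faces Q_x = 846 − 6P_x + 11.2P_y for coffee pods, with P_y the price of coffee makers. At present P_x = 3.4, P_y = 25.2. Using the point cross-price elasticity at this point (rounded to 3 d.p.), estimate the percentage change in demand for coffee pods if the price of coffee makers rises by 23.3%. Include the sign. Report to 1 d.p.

At P_x = 3.4, P_y = 25.2: Q_x = 1107.84.
∂Q_x/∂P_y = 11.2.
ε = (∂Q_x/∂P_y)(P_y/Q_x) = 11.2000 × 25.2/1107.84 ≈ 0.255.
%ΔQ_x ≈ ε × %ΔP_y = 0.255 × (23.3%) = 5.9%.

5.9%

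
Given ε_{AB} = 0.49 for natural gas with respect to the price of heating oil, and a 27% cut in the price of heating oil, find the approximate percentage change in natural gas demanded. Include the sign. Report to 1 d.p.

%ΔQ ≈ ε × %ΔP of heating oil = 0.49 × (-27%) = -13.2%.

-13.2%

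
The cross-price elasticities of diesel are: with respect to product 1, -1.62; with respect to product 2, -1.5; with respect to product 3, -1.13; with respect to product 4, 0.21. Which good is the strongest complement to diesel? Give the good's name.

Complements have ε < 0. The most negative value is -1.62 (product 1).

product 1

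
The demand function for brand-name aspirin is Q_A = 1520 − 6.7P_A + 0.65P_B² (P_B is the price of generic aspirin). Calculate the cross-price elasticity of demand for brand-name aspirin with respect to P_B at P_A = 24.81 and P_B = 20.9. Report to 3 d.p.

At P_A = 24.81 and P_B = 20.9: Q_A = 1637.699.
∂Q_A/∂P_B = 1.3P_B = 1.3(20.9) = 27.1700.
ε = (∂Q_A/∂P_B)(P_B/Q_A) = 27.1700 × (20.9/1637.699) ≈ 0.347.
ε > 0: substitutes.

0.347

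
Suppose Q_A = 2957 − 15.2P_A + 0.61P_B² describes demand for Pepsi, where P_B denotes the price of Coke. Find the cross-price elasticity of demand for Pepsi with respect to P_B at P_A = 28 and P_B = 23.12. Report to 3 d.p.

0.228

At P_A = 28 and P_B = 23.12: Q_A = 2857.466.
∂Q_A/∂P_B = 1.22P_B = 1.22(23.12) = 28.2064.
ε = (∂Q_A/∂P_B)(P_B/Q_A) = 28.2064 × (23.12/2857.466) ≈ 0.228.
ε > 0: substitutes.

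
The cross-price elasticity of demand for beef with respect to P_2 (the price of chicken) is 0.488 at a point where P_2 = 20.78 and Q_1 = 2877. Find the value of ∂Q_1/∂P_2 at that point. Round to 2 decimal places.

67.56

ε = (∂Q_1/∂P_2)·(P_2/Q_1) ⇒ ∂Q_1/∂P_2 = ε·Q_1/P_2 = 0.488 × 2877/20.78 ≈ 67.56.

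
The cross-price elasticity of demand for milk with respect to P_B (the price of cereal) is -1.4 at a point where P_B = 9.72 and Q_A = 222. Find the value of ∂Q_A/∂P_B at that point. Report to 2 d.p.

ε = (∂Q_A/∂P_B)·(P_B/Q_A) ⇒ ∂Q_A/∂P_B = ε·Q_A/P_B = -1.4 × 222/9.72 ≈ -31.98.

-31.98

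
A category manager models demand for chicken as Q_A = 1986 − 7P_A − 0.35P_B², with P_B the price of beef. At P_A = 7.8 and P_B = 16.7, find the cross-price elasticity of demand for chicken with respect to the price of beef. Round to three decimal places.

-0.106

At P_A = 7.8 and P_B = 16.7: Q_A = 1833.789.
∂Q_A/∂P_B = -0.7P_B = -0.7(16.7) = -11.6900.
ε = (∂Q_A/∂P_B)(P_B/Q_A) = -11.6900 × (16.7/1833.789) ≈ -0.106.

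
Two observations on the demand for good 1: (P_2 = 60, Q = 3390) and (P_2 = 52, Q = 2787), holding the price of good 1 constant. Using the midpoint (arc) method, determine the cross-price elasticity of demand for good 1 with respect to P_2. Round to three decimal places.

1.367

ΔQ_1 = 2787 − 3390 = -603; ΔP_2 = 52 − 60 = -8.
Midpoints: Q̄_1 = 3088.5, P̄_2 = 56.00.
ε = (ΔQ_1/Q̄_1)/(ΔP_2/P̄_2) = (-603/3088.5)/(-8/56.00) ≈ 1.367.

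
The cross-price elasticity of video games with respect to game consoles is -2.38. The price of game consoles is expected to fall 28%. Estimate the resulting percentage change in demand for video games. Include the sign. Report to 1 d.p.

%ΔQ ≈ ε × %ΔP of game consoles = -2.38 × (-28%) = 66.6%.
Demand for video games rises by about 66.6%.

66.6%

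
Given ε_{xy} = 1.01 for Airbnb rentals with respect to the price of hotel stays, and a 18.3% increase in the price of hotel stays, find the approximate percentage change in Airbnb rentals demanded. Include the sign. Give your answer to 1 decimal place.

18.5%

%ΔQ ≈ ε × %ΔP of hotel stays = 1.01 × (18.3%) = 18.5%.
Demand for Airbnb rentals rises by about 18.5%.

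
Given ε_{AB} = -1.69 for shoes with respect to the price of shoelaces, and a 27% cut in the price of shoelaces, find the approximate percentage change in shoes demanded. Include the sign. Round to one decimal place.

45.6%

%ΔQ ≈ ε × %ΔP of shoelaces = -1.69 × (-27%) = 45.6%.
Demand for shoes rises by about 45.6%.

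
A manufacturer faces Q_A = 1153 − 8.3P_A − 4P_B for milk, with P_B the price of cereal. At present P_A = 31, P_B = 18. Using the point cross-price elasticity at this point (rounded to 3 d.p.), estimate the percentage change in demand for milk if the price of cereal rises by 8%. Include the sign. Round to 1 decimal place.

At P_A = 31, P_B = 18: Q_A = 823.7.
∂Q_A/∂P_B = -4.
ε = (∂Q_A/∂P_B)(P_B/Q_A) = -4.0000 × 18/823.7 ≈ -0.087.
%ΔQ_A ≈ ε × %ΔP_B = -0.087 × (8%) = -0.7%.

-0.7%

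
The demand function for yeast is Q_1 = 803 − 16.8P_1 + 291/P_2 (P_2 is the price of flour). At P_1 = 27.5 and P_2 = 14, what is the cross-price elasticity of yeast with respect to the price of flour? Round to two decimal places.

At P_1 = 27.5 and P_2 = 14: Q_1 = 361.786.
∂Q_1/∂P_2 = −291/P_2² = -1.4847.
ε = (∂Q_1/∂P_2)(P_2/Q_1) = -1.4847 × (14/361.786) ≈ -0.06.
ε < 0: complements.

-0.06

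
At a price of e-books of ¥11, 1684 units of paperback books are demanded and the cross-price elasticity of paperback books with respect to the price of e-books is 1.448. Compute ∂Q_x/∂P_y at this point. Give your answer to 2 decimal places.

221.68

ε = (∂Q_x/∂P_y)·(P_y/Q_x) ⇒ ∂Q_x/∂P_y = ε·Q_x/P_y = 1.448 × 1684/11 ≈ 221.68.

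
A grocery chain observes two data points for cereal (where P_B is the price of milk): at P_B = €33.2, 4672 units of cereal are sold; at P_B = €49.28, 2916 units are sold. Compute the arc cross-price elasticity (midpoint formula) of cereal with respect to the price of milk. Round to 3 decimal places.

ΔQ_A = 2916 − 4672 = -1756; ΔP_B = 49.28 − 33.2 = 16.08.
Midpoints: Q̄_A = 3794.0, P̄_B = 41.24.
ε = (ΔQ_A/Q̄_A)/(ΔP_B/P̄_B) = (-1756/3794.0)/(16.08/41.24) ≈ -1.187.

-1.187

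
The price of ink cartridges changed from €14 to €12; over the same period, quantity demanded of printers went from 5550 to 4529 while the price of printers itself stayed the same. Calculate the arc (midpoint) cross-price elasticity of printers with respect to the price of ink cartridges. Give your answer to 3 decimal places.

1.317

ΔQ_A = 4529 − 5550 = -1021; ΔP_B = 12 − 14 = -2.
Midpoints: Q̄_A = 5039.5, P̄_B = 13.00.
ε = (ΔQ_A/Q̄_A)/(ΔP_B/P̄_B) = (-1021/5039.5)/(-2/13.00) ≈ 1.317.
ε > 0: printers and ink cartridges are substitutes.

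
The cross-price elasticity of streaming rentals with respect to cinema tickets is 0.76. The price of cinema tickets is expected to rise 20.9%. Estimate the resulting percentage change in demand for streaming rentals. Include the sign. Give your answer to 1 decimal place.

%ΔQ ≈ ε × %ΔP of cinema tickets = 0.76 × (20.9%) = 15.9%.

15.9%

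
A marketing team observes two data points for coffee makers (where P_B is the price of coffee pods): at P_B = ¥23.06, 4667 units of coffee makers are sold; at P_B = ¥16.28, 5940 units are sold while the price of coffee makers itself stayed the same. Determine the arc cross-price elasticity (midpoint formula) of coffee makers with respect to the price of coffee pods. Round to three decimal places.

-0.696

ΔQ_A = 5940 − 4667 = 1273; ΔP_B = 16.28 − 23.06 = -6.78.
Midpoints: Q̄_A = 5303.5, P̄_B = 19.67.
ε = (ΔQ_A/Q̄_A)/(ΔP_B/P̄_B) = (1273/5303.5)/(-6.78/19.67) ≈ -0.696.
ε < 0: coffee makers and coffee pods are complements.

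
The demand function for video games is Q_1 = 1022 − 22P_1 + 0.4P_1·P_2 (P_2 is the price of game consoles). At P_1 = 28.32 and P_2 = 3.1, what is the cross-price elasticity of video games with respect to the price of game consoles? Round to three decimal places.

At P_1 = 28.32 and P_2 = 3.1: Q_1 = 434.077.
∂Q_1/∂P_2 = 0.4P_1 = 0.4(28.32) = 11.3280.
ε = (∂Q_1/∂P_2)(P_2/Q_1) = 11.3280 × (3.1/434.077) ≈ 0.081.
ε > 0: substitutes.

0.081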